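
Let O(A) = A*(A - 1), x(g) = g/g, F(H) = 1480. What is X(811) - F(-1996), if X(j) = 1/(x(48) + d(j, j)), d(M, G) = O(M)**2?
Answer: -638665507189479/431530748101 ≈ -1480.0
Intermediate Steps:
x(g) = 1
O(A) = A*(-1 + A)
d(M, G) = M**2*(-1 + M)**2 (d(M, G) = (M*(-1 + M))**2 = M**2*(-1 + M)**2)
X(j) = 1/(1 + j**2*(-1 + j)**2)
X(811) - F(-1996) = 1/(1 + 811**2*(-1 + 811)**2) - 1*1480 = 1/(1 + 657721*810**2) - 1480 = 1/(1 + 657721*656100) - 1480 = 1/(1 + 431530748100) - 1480 = 1/431530748101 - 1480 = -638665507189479/431530748101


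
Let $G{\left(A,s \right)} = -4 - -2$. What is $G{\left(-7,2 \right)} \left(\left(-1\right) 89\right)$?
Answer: $178$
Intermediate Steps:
$G{\left(A,s \right)} = -2$ ($G{\left(A,s \right)} = -4 + 2 = -2$)
$G{\left(-7,2 \right)} \left(\left(-1\right) 89\right) = - 2 \left(\left(-1\right) 89\right) = \left(-2\right) \left(-89\right) = 178$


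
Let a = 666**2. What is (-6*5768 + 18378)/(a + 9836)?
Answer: -8115/226696 ≈ -0.035797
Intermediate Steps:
a = 443556
(-6*5768 + 18378)/(a + 9836) = (-6*5768 + 18378)/(443556 + 9836) = (-34608 + 18378)/453392 = -16230*1/453392 = -8115/226696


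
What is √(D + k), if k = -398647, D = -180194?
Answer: I*√578841 ≈ 760.82*I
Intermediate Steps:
√(D + k) = √(-180194 - 398647) = √(-578841) = I*√578841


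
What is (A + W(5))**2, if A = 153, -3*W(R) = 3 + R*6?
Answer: 20164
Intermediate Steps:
W(R) = -1 - 2*R (W(R) = -(3 + R*6)/3 = -(3 + 6*R)/3 = -1 - 2*R)
(A + W(5))**2 = (153 + (-1 - 2*5))**2 = (153 + (-1 - 10))**2 = (153 - 11)**2 = 142**2 = 20164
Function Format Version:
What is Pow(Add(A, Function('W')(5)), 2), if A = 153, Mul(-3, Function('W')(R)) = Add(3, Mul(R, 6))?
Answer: 20164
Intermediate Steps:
Function('W')(R) = Add(-1, Mul(-2, R)) (Function('W')(R) = Mul(Rational(-1, 3), Add(3, Mul(R, 6))) = Mul(Rational(-1, 3), Add(3, Mul(6, R))) = Add(-1, Mul(-2, R)))
Pow(Add(A, Function('W')(5)), 2) = Pow(Add(153, Add(-1, Mul(-2, 5))), 2) = Pow(Add(153, Add(-1, -10)), 2) = Pow(Add(153, -11), 2) = Pow(142, 2) = 20164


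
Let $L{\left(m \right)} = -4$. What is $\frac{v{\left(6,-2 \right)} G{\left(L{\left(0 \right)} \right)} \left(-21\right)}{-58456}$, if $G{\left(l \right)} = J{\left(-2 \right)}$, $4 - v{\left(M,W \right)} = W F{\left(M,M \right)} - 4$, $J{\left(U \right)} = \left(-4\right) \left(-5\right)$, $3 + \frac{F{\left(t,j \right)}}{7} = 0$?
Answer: $- \frac{1785}{7307} \approx -0.24429$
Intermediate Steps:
$F{\left(t,j \right)} = -21$ ($F{\left(t,j \right)} = -21 + 7 \cdot 0 = -21 + 0 = -21$)
$J{\left(U \right)} = 20$
$v{\left(M,W \right)} = 8 + 21 W$ ($v{\left(M,W \right)} = 4 - \left(W \left(-21\right) - 4\right) = 4 - \left(- 21 W - 4\right) = 4 - \left(-4 - 21 W\right) = 4 + \left(4 + 21 W\right) = 8 + 21 W$)
$G{\left(l \right)} = 20$
$\frac{v{\left(6,-2 \right)} G{\left(L{\left(0 \right)} \right)} \left(-21\right)}{-58456} = \frac{\left(8 + 21 \left(-2\right)\right) 20 \left(-21\right)}{-58456} = \left(8 - 42\right) 20 \left(-21\right) \left(- \frac{1}{58456}\right) = \left(-34\right) 20 \left(-21\right) \left(- \frac{1}{58456}\right) = \left(-680\right) \left(-21\right) \left(- \frac{1}{58456}\right) = 14280 \left(- \frac{1}{58456}\right) = - \frac{1785}{7307}$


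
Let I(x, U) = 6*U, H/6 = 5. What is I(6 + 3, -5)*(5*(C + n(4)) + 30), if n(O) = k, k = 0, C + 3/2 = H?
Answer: -5175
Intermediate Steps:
H = 30 (H = 6*5 = 30)
C = 57/2 (C = -3/2 + 30 = 57/2 ≈ 28.500)
n(O) = 0
I(6 + 3, -5)*(5*(C + n(4)) + 30) = (6*(-5))*(5*(57/2 + 0) + 30) = -30*(5*(57/2) + 30) = -30*(285/2 + 30) = -30*345/2 = -5175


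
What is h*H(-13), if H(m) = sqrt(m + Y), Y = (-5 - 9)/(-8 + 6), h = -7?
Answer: -7*I*sqrt(6) ≈ -17.146*I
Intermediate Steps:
Y = 7 (Y = -14/(-2) = -14*(-1/2) = 7)
H(m) = sqrt(7 + m) (H(m) = sqrt(m + 7) = sqrt(7 + m))
h*H(-13) = -7*sqrt(7 - 13) = -7*I*sqrt(6)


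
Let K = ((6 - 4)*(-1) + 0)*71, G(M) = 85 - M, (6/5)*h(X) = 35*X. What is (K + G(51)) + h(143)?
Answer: 24377/6 ≈ 4062.8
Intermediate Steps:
h(X) = 175*X/6 (h(X) = 5*(35*X)/6 = 175*X/6)
K = -142 (K = (2*(-1) + 0)*71 = (-2 + 0)*71 = -2*71 = -142)
(K + G(51)) + h(143) = (-142 + (85 - 1*51)) + (175/6)*143 = (-142 + (85 - 51)) + 25025/6 = (-142 + 34) + 25025/6 = -108 + 25025/6 = 24377/6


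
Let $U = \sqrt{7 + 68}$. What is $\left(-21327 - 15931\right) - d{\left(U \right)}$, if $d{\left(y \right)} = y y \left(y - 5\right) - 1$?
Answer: $-36882 - 375 \sqrt{3} \approx -37532.0$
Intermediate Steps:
$U = 5 \sqrt{3}$ ($U = \sqrt{75} = 5 \sqrt{3} \approx 8.6602$)
$d{\left(y \right)} = -1 + y^{2} \left(-5 + y\right)$ ($d{\left(y \right)} = y y \left(-5 + y\right) - 1 = y^{2} \left(-5 + y\right) - 1 = -1 + y^{2} \left(-5 + y\right)$)
$\left(-21327 - 15931\right) - d{\left(U \right)} = \left(-21327 - 15931\right) - \left(-1 + \left(5 \sqrt{3}\right)^{3} - 5 \left(5 \sqrt{3}\right)^{2}\right) = -37258 - \left(-1 + 375 \sqrt{3} - 375\right) = -37258 - \left(-376 + 375 \sqrt{3}\right) = -37258 + \left(376 - 375 \sqrt{3}\right) = -36882 - 375 \sqrt{3}$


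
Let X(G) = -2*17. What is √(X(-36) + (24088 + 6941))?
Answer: √30995 ≈ 176.05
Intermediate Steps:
X(G) = -34
√(X(-36) + (24088 + 6941)) = √(-34 + (24088 + 6941)) = √(-34 + 31029) = √30995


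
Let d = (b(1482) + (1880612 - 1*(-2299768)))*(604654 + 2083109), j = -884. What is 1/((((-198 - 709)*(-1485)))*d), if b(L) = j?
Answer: 1/15130337853988173960 ≈ 6.6092e-20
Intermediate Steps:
b(L) = -884
d = 11233494707448 (d = (-884 + (1880612 - 1*(-2299768)))*(604654 + 2083109) = (-884 + (1880612 + 2299768))*2687763 = (-884 + 4180380)*2687763 = 4179496*2687763 = 11233494707448)
1/((((-198 - 709)*(-1485)))*d) = 1/(((-198 - 709)*(-1485))*11233494707448) = (1/11233494707448)/(-907*(-1485)) = (1/11233494707448)/1346895 = (1/1346895)*(1/11233494707448) = 1/15130337853988173960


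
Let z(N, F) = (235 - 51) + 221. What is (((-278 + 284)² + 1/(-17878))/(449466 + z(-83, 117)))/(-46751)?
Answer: -643607/376008650045238 ≈ -1.7117e-9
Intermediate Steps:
z(N, F) = 405 (z(N, F) = 184 + 221 = 405)
(((-278 + 284)² + 1/(-17878))/(449466 + z(-83, 117)))/(-46751) = (((-278 + 284)² + 1/(-17878))/(449466 + 405))/(-46751) = ((6² - 1/17878)/449871)*(-1/46751) = ((36 - 1/17878)*(1/449871))*(-1/46751) = ((643607/17878)*(1/449871))*(-1/46751) = (643607/8042793738)*(-1/46751) = -643607/376008650045238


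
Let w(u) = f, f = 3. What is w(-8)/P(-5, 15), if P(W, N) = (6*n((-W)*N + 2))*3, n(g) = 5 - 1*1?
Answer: 1/24 ≈ 0.041667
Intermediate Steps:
n(g) = 4 (n(g) = 5 - 1 = 4)
P(W, N) = 72 (P(W, N) = (6*4)*3 = 24*3 = 72)
w(u) = 3
w(-8)/P(-5, 15) = 3/72 = 3*(1/72) = 1/24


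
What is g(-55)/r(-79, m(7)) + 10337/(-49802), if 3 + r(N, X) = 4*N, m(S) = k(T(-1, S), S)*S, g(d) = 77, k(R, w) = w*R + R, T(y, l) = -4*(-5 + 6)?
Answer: -648387/1444258 ≈ -0.44894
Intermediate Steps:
T(y, l) = -4 (T(y, l) = -4*1 = -4)
k(R, w) = R + R*w (k(R, w) = R*w + R = R + R*w)
m(S) = S*(-4 - 4*S) (m(S) = (-4*(1 + S))*S = (-4 - 4*S)*S = S*(-4 - 4*S))
r(N, X) = -3 + 4*N
g(-55)/r(-79, m(7)) + 10337/(-49802) = 77/(-3 + 4*(-79)) + 10337/(-49802) = 77/(-3 - 316) + 10337*(-1/49802) = 77/(-319) - 10337/49802 = 77*(-1/319) - 10337/49802 = -7/29 - 10337/49802 = -648387/1444258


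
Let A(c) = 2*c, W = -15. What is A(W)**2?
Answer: 900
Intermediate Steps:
A(W)**2 = (2*(-15))**2 = (-30)**2 = 900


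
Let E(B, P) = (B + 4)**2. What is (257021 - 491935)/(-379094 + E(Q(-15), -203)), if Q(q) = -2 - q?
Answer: 234914/378805 ≈ 0.62014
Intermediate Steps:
E(B, P) = (4 + B)**2
(257021 - 491935)/(-379094 + E(Q(-15), -203)) = (257021 - 491935)/(-379094 + (4 + (-2 - 1*(-15)))**2) = -234914/(-379094 + (4 + (-2 + 15))**2) = -234914/(-379094 + (4 + 13)**2) = -234914/(-379094 + 17**2) = -234914/(-379094 + 289) = -234914/(-378805) = -234914*(-1/378805) = 234914/378805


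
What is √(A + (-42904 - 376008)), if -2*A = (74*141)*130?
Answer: I*√1097122 ≈ 1047.4*I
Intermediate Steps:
A = -678210 (A = -74*141*130/2 = -5217*130 = -½*1356420 = -678210)
√(A + (-42904 - 376008)) = √(-678210 + (-42904 - 376008)) = √(-678210 - 418912) = √(-1097122) = I*√1097122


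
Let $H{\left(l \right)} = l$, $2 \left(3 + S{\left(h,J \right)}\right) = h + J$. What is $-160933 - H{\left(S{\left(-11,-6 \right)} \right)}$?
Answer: $- \frac{321843}{2} \approx -1.6092 \cdot 10^{5}$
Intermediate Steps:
$S{\left(h,J \right)} = -3 + \frac{J}{2} + \frac{h}{2}$ ($S{\left(h,J \right)} = -3 + \frac{h + J}{2} = -3 + \frac{J + h}{2} = -3 + \left(\frac{J}{2} + \frac{h}{2}\right) = -3 + \frac{J}{2} + \frac{h}{2}$)
$-160933 - H{\left(S{\left(-11,-6 \right)} \right)} = -160933 - \left(-3 + \frac{1}{2} \left(-6\right) + \frac{1}{2} \left(-11\right)\right) = -160933 - \left(-3 - 3 - \frac{11}{2}\right) = -160933 - - \frac{23}{2} = -160933 + \frac{23}{2} = - \frac{321843}{2}$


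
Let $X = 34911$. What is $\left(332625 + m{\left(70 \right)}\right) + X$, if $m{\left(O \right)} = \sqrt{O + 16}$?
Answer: $367536 + \sqrt{86} \approx 3.6755 \cdot 10^{5}$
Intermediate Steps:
$m{\left(O \right)} = \sqrt{16 + O}$
$\left(332625 + m{\left(70 \right)}\right) + X = \left(332625 + \sqrt{16 + 70}\right) + 34911 = \left(332625 + \sqrt{86}\right) + 34911 = 367536 + \sqrt{86}$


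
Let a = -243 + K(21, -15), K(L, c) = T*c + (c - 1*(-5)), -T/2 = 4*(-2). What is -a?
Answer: 493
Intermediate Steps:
T = 16 (T = -8*(-2) = -2*(-8) = 16)
K(L, c) = 5 + 17*c (K(L, c) = 16*c + (c - 1*(-5)) = 16*c + (c + 5) = 16*c + (5 + c) = 5 + 17*c)
a = -493 (a = -243 + (5 + 17*(-15)) = -243 + (5 - 255) = -243 - 250 = -493)
-a = -1*(-493) = 493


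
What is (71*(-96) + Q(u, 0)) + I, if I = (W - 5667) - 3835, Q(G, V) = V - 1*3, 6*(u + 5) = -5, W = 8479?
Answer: -7842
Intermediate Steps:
u = -35/6 (u = -5 + (⅙)*(-5) = -5 - ⅚ = -35/6 ≈ -5.8333)
Q(G, V) = -3 + V (Q(G, V) = V - 3 = -3 + V)
I = -1023 (I = (8479 - 5667) - 3835 = 2812 - 3835 = -1023)
(71*(-96) + Q(u, 0)) + I = (71*(-96) + (-3 + 0)) - 1023 = (-6816 - 3) - 1023 = -6819 - 1023 = -7842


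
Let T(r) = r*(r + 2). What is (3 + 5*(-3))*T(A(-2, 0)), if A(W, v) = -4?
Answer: -96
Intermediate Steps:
T(r) = r*(2 + r)
(3 + 5*(-3))*T(A(-2, 0)) = (3 + 5*(-3))*(-4*(2 - 4)) = (3 - 15)*(-4*(-2)) = -12*8 = -96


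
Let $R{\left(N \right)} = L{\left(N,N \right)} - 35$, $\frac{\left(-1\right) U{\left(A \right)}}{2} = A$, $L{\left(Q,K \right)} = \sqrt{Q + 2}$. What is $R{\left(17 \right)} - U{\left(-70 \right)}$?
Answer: $-175 + \sqrt{19} \approx -170.64$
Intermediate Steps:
$L{\left(Q,K \right)} = \sqrt{2 + Q}$
$U{\left(A \right)} = - 2 A$
$R{\left(N \right)} = -35 + \sqrt{2 + N}$ ($R{\left(N \right)} = \sqrt{2 + N} - 35 = -35 + \sqrt{2 + N}$)
$R{\left(17 \right)} - U{\left(-70 \right)} = \left(-35 + \sqrt{2 + 17}\right) - \left(-2\right) \left(-70\right) = \left(-35 + \sqrt{19}\right) - 140 = -175 + \sqrt{19}$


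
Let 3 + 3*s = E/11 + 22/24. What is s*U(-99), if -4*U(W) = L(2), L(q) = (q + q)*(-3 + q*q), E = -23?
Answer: 551/396 ≈ 1.3914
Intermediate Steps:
s = -551/396 (s = -1 + (-23/11 + 22/24)/3 = -1 + (-23*1/11 + 22*(1/24))/3 = -1 + (-23/11 + 11/12)/3 = -1 + (1/3)*(-155/132) = -1 - 155/396 = -551/396 ≈ -1.3914)
L(q) = 2*q*(-3 + q**2) (L(q) = (2*q)*(-3 + q**2) = 2*q*(-3 + q**2))
U(W) = -1 (U(W) = -2*(-3 + 2**2)/2 = -2*(-3 + 4)/2 = -2/2 = -1/4*4 = -1)
s*U(-99) = -551/396*(-1) = 551/396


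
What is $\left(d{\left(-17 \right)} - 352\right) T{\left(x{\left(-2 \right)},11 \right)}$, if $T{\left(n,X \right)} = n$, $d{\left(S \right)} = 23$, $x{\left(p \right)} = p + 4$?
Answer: $-658$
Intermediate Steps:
$x{\left(p \right)} = 4 + p$
$\left(d{\left(-17 \right)} - 352\right) T{\left(x{\left(-2 \right)},11 \right)} = \left(23 - 352\right) \left(4 - 2\right) = \left(-329\right) 2 = -658$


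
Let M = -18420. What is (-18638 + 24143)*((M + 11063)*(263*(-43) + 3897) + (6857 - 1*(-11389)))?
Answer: 300288556650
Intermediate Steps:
(-18638 + 24143)*((M + 11063)*(263*(-43) + 3897) + (6857 - 1*(-11389))) = (-18638 + 24143)*((-18420 + 11063)*(263*(-43) + 3897) + (6857 - 1*(-11389))) = 5505*(-7357*(-11309 + 3897) + (6857 + 11389)) = 5505*(-7357*(-7412) + 18246) = 5505*(54530084 + 18246) = 5505*54548330 = 300288556650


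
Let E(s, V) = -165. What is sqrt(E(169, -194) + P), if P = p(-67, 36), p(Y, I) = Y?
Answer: 2*I*sqrt(58) ≈ 15.232*I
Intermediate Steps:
P = -67
sqrt(E(169, -194) + P) = sqrt(-165 - 67) = sqrt(-232) = 2*I*sqrt(58)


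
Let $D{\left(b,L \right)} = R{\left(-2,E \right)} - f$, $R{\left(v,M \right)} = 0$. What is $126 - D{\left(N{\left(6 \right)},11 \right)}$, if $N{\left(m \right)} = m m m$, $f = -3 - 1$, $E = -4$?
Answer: $122$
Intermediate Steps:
$f = -4$
$N{\left(m \right)} = m^{3}$ ($N{\left(m \right)} = m^{2} m = m^{3}$)
$D{\left(b,L \right)} = 4$ ($D{\left(b,L \right)} = 0 - -4 = 0 + 4 = 4$)
$126 - D{\left(N{\left(6 \right)},11 \right)} = 126 - 4 = 122$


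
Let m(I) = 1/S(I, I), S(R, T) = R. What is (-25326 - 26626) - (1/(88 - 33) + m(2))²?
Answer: -628622449/12100 ≈ -51952.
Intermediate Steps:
m(I) = 1/I
(-25326 - 26626) - (1/(88 - 33) + m(2))² = (-25326 - 26626) - (1/(88 - 33) + 1/2)² = -51952 - (1/55 + ½)² = -51952 - (57/110)² = -51952 - 1*3249/12100 = -51952 - 3249/12100 = -628622449/12100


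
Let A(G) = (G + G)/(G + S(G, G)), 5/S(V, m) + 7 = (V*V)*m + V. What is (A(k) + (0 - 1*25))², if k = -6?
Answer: 1006602529/1901641 ≈ 529.33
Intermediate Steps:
S(V, m) = 5/(-7 + V + m*V²) (S(V, m) = 5/(-7 + ((V*V)*m + V)) = 5/(-7 + (V²*m + V)) = 5/(-7 + (m*V² + V)) = 5/(-7 + (V + m*V²)) = 5/(-7 + V + m*V²))
A(G) = 2*G/(G + 5/(-7 + G + G³)) (A(G) = (G + G)/(G + 5/(-7 + G + G*G²)) = (2*G)/(G + 5/(-7 + G + G³)) = 2*G/(G + 5/(-7 + G + G³)))
(A(k) + (0 - 1*25))² = (2*(-6)*(-7 - 6 + (-6)³)/(5 - 6*(-7 - 6 + (-6)³)) + (0 - 1*25))² = (2*(-6)*(-7 - 6 - 216)/(5 - 6*(-7 - 6 - 216)) + (0 - 25))² = (2*(-6)*(-229)/(5 - 6*(-229)) - 25)² = (2*(-6)*(-229)/(5 + 1374) - 25)² = (2*(-6)*(-229)/1379 - 25)² = (2*(-6)*(1/1379)*(-229) - 25)² = (2748/1379 - 25)² = (-31727/1379)² = 1006602529/1901641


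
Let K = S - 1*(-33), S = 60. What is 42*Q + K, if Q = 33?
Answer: 1479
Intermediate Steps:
K = 93 (K = 60 - 1*(-33) = 60 + 33 = 93)
42*Q + K = 42*33 + 93 = 1386 + 93 = 1479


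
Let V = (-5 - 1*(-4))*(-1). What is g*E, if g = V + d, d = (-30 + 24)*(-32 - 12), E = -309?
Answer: -81885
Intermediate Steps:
V = 1 (V = (-5 + 4)*(-1) = -1*(-1) = 1)
d = 264 (d = -6*(-44) = 264)
g = 265 (g = 1 + 264 = 265)
g*E = 265*(-309) = -81885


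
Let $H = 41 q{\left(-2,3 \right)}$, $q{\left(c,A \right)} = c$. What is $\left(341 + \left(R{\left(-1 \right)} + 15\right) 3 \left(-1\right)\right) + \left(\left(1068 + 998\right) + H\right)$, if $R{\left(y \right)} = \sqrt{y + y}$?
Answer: $2280 - 3 i \sqrt{2} \approx 2280.0 - 4.2426 i$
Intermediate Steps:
$R{\left(y \right)} = \sqrt{2} \sqrt{y}$ ($R{\left(y \right)} = \sqrt{2 y} = \sqrt{2} \sqrt{y}$)
$H = -82$ ($H = 41 \left(-2\right) = -82$)
$\left(341 + \left(R{\left(-1 \right)} + 15\right) 3 \left(-1\right)\right) + \left(\left(1068 + 998\right) + H\right) = \left(341 + \left(\sqrt{2} \sqrt{-1} + 15\right) 3 \left(-1\right)\right) + \left(\left(1068 + 998\right) - 82\right) = \left(341 + \left(\sqrt{2} i + 15\right) \left(-3\right)\right) + \left(2066 - 82\right) = \left(341 + \left(i \sqrt{2} + 15\right) \left(-3\right)\right) + 1984 = \left(341 + \left(15 + i \sqrt{2}\right) \left(-3\right)\right) + 1984 = \left(341 - \left(45 + 3 i \sqrt{2}\right)\right) + 1984 = \left(296 - 3 i \sqrt{2}\right) + 1984 = 2280 - 3 i \sqrt{2}$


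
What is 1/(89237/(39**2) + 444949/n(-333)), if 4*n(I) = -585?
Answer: -2535/7563721 ≈ -0.00033515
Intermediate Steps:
n(I) = -585/4 (n(I) = (1/4)*(-585) = -585/4)
1/(89237/(39**2) + 444949/n(-333)) = 1/(89237/(39**2) + 444949/(-585/4)) = 1/(89237/1521 + 444949*(-4/585)) = 1/(89237*(1/1521) - 1779796/585) = 1/(89237/1521 - 1779796/585) = 1/(-7563721/2535) = -2535/7563721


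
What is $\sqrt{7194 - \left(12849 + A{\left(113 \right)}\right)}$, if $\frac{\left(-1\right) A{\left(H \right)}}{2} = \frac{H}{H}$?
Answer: $i \sqrt{5653} \approx 75.186 i$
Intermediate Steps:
$A{\left(H \right)} = -2$ ($A{\left(H \right)} = - 2 \frac{H}{H} = \left(-2\right) 1 = -2$)
$\sqrt{7194 - \left(12849 + A{\left(113 \right)}\right)} = \sqrt{7194 - 12847} = \sqrt{-5653} = i \sqrt{5653}$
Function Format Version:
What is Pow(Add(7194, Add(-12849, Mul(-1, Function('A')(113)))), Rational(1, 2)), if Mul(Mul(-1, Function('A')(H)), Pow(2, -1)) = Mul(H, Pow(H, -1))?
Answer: Mul(I, Pow(5653, Rational(1, 2))) ≈ Mul(75.186, I)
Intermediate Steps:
Function('A')(H) = -2 (Function('A')(H) = Mul(-2, Mul(H, Pow(H, -1))) = Mul(-2, 1) = -2)
Pow(Add(7194, Add(-12849, Mul(-1, Function('A')(113)))), Rational(1, 2)) = Pow(Add(7194, Add(-12849, Mul(-1, -2))), Rational(1, 2)) = Pow(Add(7194, Add(-12849, 2)), Rational(1, 2)) = Pow(Add(7194, -12847), Rational(1, 2)) = Pow(-5653, Rational(1, 2)) = Mul(I, Pow(5653, Rational(1, 2)))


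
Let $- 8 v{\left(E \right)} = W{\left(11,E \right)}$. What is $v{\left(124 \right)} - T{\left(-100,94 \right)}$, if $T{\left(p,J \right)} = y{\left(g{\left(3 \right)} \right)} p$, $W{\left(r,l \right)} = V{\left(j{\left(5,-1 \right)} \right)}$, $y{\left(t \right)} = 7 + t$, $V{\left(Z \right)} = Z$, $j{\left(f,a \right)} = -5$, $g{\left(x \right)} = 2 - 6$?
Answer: $\frac{2405}{8} \approx 300.63$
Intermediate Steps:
$g{\left(x \right)} = -4$ ($g{\left(x \right)} = 2 - 6 = -4$)
$W{\left(r,l \right)} = -5$
$T{\left(p,J \right)} = 3 p$ ($T{\left(p,J \right)} = \left(7 - 4\right) p = 3 p$)
$v{\left(E \right)} = \frac{5}{8}$ ($v{\left(E \right)} = \left(- \frac{1}{8}\right) \left(-5\right) = \frac{5}{8}$)
$v{\left(124 \right)} - T{\left(-100,94 \right)} = \frac{5}{8} - 3 \left(-100\right) = \frac{5}{8} - -300 = \frac{5}{8} + 300 = \frac{2405}{8}$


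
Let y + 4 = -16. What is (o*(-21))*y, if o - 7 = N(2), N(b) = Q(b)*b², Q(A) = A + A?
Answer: 9660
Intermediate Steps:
y = -20 (y = -4 - 16 = -20)
Q(A) = 2*A
N(b) = 2*b³ (N(b) = (2*b)*b² = 2*b³)
o = 23 (o = 7 + 2*2³ = 7 + 2*8 = 7 + 16 = 23)
(o*(-21))*y = (23*(-21))*(-20) = -483*(-20) = 9660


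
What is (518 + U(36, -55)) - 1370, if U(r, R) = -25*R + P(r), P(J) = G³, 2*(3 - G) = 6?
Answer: 523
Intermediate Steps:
G = 0 (G = 3 - ½*6 = 3 - 3 = 0)
P(J) = 0 (P(J) = 0³ = 0)
U(r, R) = -25*R (U(r, R) = -25*R + 0 = -25*R)
(518 + U(36, -55)) - 1370 = (518 - 25*(-55)) - 1370 = (518 + 1375) - 1370 = 1893 - 1370 = 523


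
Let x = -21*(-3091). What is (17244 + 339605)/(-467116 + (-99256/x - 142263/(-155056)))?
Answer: -326511644988144/427404905883509 ≈ -0.76394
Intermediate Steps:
x = 64911
(17244 + 339605)/(-467116 + (-99256/x - 142263/(-155056))) = (17244 + 339605)/(-467116 + (-99256/64911 - 142263/(-155056))) = 356849/(-467116 + (-99256*1/64911 - 142263*(-1/155056))) = 356849/(-467116 + (-99256/64911 + 12933/14096)) = 356849/(-467116 - 559618613/914985456) = 356849/(-427404905883509/914985456) = 356849*(-914985456/427404905883509) = -326511644988144/427404905883509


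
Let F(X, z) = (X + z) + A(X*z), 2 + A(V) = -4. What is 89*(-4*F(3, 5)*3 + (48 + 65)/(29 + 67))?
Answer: -194999/96 ≈ -2031.2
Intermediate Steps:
A(V) = -6 (A(V) = -2 - 4 = -6)
F(X, z) = -6 + X + z (F(X, z) = (X + z) - 6 = -6 + X + z)
89*(-4*F(3, 5)*3 + (48 + 65)/(29 + 67)) = 89*(-4*(-6 + 3 + 5)*3 + (48 + 65)/(29 + 67)) = 89*(-4*2*3 + 113/96) = 89*(-8*3 + 113*(1/96)) = 89*(-24 + 113/96) = 89*(-2191/96) = -194999/96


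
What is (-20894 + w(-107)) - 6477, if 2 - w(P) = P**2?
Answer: -38818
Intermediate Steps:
w(P) = 2 - P**2
(-20894 + w(-107)) - 6477 = (-20894 + (2 - 1*(-107)**2)) - 6477 = (-20894 + (2 - 1*11449)) - 6477 = (-20894 + (2 - 11449)) - 6477 = (-20894 - 11447) - 6477 = -32341 - 6477 = -38818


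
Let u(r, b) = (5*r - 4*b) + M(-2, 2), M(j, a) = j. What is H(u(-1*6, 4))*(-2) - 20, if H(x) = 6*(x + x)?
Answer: 1132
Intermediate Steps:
u(r, b) = -2 - 4*b + 5*r (u(r, b) = (5*r - 4*b) - 2 = (-4*b + 5*r) - 2 = -2 - 4*b + 5*r)
H(x) = 12*x (H(x) = 6*(2*x) = 12*x)
H(u(-1*6, 4))*(-2) - 20 = (12*(-2 - 4*4 + 5*(-1*6)))*(-2) - 20 = (12*(-2 - 16 + 5*(-6)))*(-2) - 20 = (12*(-2 - 16 - 30))*(-2) - 20 = (12*(-48))*(-2) - 20 = -576*(-2) - 20 = 1152 - 20 = 1132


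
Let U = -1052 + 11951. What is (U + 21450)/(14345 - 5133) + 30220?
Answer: 278418989/9212 ≈ 30224.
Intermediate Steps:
U = 10899
(U + 21450)/(14345 - 5133) + 30220 = (10899 + 21450)/(14345 - 5133) + 30220 = 32349/9212 + 30220 = 278418989/9212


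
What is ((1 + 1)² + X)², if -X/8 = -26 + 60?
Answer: 71824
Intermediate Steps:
X = -272 (X = -8*(-26 + 60) = -8*34 = -272)
((1 + 1)² + X)² = ((1 + 1)² - 272)² = (2² - 272)² = (4 - 272)² = (-268)² = 71824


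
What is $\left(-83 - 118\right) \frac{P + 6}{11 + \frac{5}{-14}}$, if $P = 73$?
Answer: $- \frac{222306}{149} \approx -1492.0$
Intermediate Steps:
$\left(-83 - 118\right) \frac{P + 6}{11 + \frac{5}{-14}} = \left(-83 - 118\right) \frac{73 + 6}{11 + \frac{5}{-14}} = - 201 \frac{79}{11 + 5 \left(- \frac{1}{14}\right)} = - 201 \frac{79}{11 - \frac{5}{14}} = - 201 \frac{79}{\frac{149}{14}} = - 201 \cdot 79 \cdot \frac{14}{149} = \left(-201\right) \frac{1106}{149} = - \frac{222306}{149}$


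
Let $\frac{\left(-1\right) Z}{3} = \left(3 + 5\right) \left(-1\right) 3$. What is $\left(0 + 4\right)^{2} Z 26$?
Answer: $29952$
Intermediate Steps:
$Z = 72$ ($Z = - 3 \left(3 + 5\right) \left(-1\right) 3 = - 3 \cdot 8 \left(-1\right) 3 = - 3 \left(\left(-8\right) 3\right) = \left(-3\right) \left(-24\right) = 72$)
$\left(0 + 4\right)^{2} Z 26 = \left(0 + 4\right)^{2} \cdot 72 \cdot 26 = 4^{2} \cdot 72 \cdot 26 = 16 \cdot 72 \cdot 26 = 1152 \cdot 26 = 29952$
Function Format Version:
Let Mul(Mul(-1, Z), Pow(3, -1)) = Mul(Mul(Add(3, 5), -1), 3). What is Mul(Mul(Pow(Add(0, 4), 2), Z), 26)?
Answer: 29952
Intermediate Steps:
Z = 72 (Z = Mul(-3, Mul(Mul(Add(3, 5), -1), 3)) = Mul(-3, Mul(Mul(8, -1), 3)) = Mul(-3, Mul(-8, 3)) = Mul(-3, -24) = 72)
Mul(Mul(Pow(Add(0, 4), 2), Z), 26) = Mul(Mul(Pow(Add(0, 4), 2), 72), 26) = Mul(Mul(Pow(4, 2), 72), 26) = Mul(Mul(16, 72), 26) = Mul(1152, 26) = 29952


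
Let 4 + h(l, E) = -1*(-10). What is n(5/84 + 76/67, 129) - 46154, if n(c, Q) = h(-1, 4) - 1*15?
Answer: -46163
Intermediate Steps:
h(l, E) = 6 (h(l, E) = -4 - 1*(-10) = -4 + 10 = 6)
n(c, Q) = -9 (n(c, Q) = 6 - 1*15 = 6 - 15 = -9)
n(5/84 + 76/67, 129) - 46154 = -9 - 46154 = -46163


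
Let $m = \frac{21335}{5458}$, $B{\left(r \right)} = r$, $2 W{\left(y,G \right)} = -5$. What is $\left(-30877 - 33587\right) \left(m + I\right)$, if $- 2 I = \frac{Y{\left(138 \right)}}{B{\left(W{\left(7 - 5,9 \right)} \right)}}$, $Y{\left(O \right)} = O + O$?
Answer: $- \frac{51992891256}{13645} \approx -3.8104 \cdot 10^{6}$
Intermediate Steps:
$W{\left(y,G \right)} = - \frac{5}{2}$ ($W{\left(y,G \right)} = \frac{1}{2} \left(-5\right) = - \frac{5}{2}$)
$Y{\left(O \right)} = 2 O$
$m = \frac{21335}{5458}$ ($m = 21335 \cdot \frac{1}{5458} = \frac{21335}{5458} \approx 3.9089$)
$I = \frac{276}{5}$ ($I = - \frac{2 \cdot 138 \frac{1}{- \frac{5}{2}}}{2} = - \frac{276 \left(- \frac{2}{5}\right)}{2} = \left(- \frac{1}{2}\right) \left(- \frac{552}{5}\right) = \frac{276}{5} \approx 55.2$)
$\left(-30877 - 33587\right) \left(m + I\right) = \left(-30877 - 33587\right) \left(\frac{21335}{5458} + \frac{276}{5}\right) = \left(-64464\right) \frac{1613083}{27290} = - \frac{51992891256}{13645}$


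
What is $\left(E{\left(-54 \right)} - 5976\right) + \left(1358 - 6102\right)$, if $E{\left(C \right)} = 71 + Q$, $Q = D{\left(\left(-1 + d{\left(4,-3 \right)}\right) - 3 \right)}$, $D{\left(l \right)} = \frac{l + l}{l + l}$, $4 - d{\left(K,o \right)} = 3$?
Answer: $-10648$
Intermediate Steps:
$d{\left(K,o \right)} = 1$ ($d{\left(K,o \right)} = 4 - 3 = 1$)
$D{\left(l \right)} = 1$ ($D{\left(l \right)} = \frac{2 l}{2 l} = 2 l \frac{1}{2 l} = 1$)
$Q = 1$
$E{\left(C \right)} = 72$ ($E{\left(C \right)} = 71 + 1 = 72$)
$\left(E{\left(-54 \right)} - 5976\right) + \left(1358 - 6102\right) = \left(72 - 5976\right) + \left(1358 - 6102\right) = -5904 - 4744 = -10648$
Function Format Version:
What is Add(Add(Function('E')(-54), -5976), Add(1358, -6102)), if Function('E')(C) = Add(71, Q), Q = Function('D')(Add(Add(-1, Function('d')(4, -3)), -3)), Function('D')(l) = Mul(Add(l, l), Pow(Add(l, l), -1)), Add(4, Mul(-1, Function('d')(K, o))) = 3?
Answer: -10648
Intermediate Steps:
Function('d')(K, o) = 1 (Function('d')(K, o) = Add(4, Mul(-1, 3)) = Add(4, -3) = 1)
Function('D')(l) = 1 (Function('D')(l) = Mul(Mul(2, l), Pow(Mul(2, l), -1)) = Mul(Mul(2, l), Mul(Rational(1, 2), Pow(l, -1))) = 1)
Q = 1
Function('E')(C) = 72 (Function('E')(C) = Add(71, 1) = 72)
Add(Add(Function('E')(-54), -5976), Add(1358, -6102)) = Add(Add(72, -5976), Add(1358, -6102)) = Add(-5904, -4744) = -10648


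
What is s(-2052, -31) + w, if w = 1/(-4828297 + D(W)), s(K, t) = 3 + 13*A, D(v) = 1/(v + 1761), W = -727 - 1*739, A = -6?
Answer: -106826071345/1424347614 ≈ -75.000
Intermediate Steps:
W = -1466 (W = -727 - 739 = -1466)
D(v) = 1/(1761 + v)
s(K, t) = -75 (s(K, t) = 3 + 13*(-6) = 3 - 78 = -75)
w = -295/1424347614 (w = 1/(-4828297 + 1/(1761 - 1466)) = 1/(-4828297 + 1/295) = 1/(-1424347614/295) = -295/1424347614 ≈ -2.0711e-7)
s(-2052, -31) + w = -75 - 295/1424347614 = -106826071345/1424347614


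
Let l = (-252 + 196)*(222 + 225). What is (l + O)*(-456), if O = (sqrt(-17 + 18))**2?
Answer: 11414136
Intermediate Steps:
l = -25032 (l = -56*447 = -25032)
O = 1 (O = (sqrt(1))**2 = 1**2 = 1)
(l + O)*(-456) = (-25032 + 1)*(-456) = -25031*(-456) = 11414136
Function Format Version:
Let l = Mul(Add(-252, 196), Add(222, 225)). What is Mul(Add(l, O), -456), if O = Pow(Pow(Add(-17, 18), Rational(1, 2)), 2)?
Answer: 11414136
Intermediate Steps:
l = -25032 (l = Mul(-56, 447) = -25032)
O = 1 (O = Pow(Pow(1, Rational(1, 2)), 2) = Pow(1, 2) = 1)
Mul(Add(l, O), -456) = Mul(Add(-25032, 1), -456) = Mul(-25031, -456) = 11414136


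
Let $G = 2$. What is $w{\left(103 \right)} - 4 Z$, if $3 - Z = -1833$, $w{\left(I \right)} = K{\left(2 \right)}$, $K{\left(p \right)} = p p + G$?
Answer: $-7338$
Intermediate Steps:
$K{\left(p \right)} = 2 + p^{2}$ ($K{\left(p \right)} = p p + 2 = p^{2} + 2 = 2 + p^{2}$)
$w{\left(I \right)} = 6$ ($w{\left(I \right)} = 2 + 2^{2} = 2 + 4 = 6$)
$Z = 1836$ ($Z = 3 - -1833 = 3 + 1833 = 1836$)
$w{\left(103 \right)} - 4 Z = 6 - 4 \cdot 1836 = 6 - 7344 = -7338$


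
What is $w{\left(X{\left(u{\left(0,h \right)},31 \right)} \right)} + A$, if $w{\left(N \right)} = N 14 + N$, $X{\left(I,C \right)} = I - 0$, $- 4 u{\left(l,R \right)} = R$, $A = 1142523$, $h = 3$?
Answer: $\frac{4570047}{4} \approx 1.1425 \cdot 10^{6}$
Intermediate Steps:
$u{\left(l,R \right)} = - \frac{R}{4}$
$X{\left(I,C \right)} = I$ ($X{\left(I,C \right)} = I + 0 = I$)
$w{\left(N \right)} = 15 N$ ($w{\left(N \right)} = 14 N + N = 15 N$)
$w{\left(X{\left(u{\left(0,h \right)},31 \right)} \right)} + A = 15 \left(\left(- \frac{1}{4}\right) 3\right) + 1142523 = 15 \left(- \frac{3}{4}\right) + 1142523 = - \frac{45}{4} + 1142523 = \frac{4570047}{4}$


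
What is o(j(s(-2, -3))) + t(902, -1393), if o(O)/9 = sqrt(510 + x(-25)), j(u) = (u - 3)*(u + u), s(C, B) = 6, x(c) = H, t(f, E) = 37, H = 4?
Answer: 37 + 9*sqrt(514) ≈ 241.04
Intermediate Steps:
x(c) = 4
j(u) = 2*u*(-3 + u) (j(u) = (-3 + u)*(2*u) = 2*u*(-3 + u))
o(O) = 9*sqrt(514) (o(O) = 9*sqrt(510 + 4) = 9*sqrt(514))
o(j(s(-2, -3))) + t(902, -1393) = 9*sqrt(514) + 37 = 37 + 9*sqrt(514)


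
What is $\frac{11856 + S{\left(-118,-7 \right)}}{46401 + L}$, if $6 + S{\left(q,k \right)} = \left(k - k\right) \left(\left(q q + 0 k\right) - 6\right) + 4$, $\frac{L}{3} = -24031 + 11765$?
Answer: $\frac{11854}{9603} \approx 1.2344$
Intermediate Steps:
$L = -36798$ ($L = 3 \left(-24031 + 11765\right) = 3 \left(-12266\right) = -36798$)
$S{\left(q,k \right)} = -2$ ($S{\left(q,k \right)} = -6 + \left(\left(k - k\right) \left(\left(q q + 0 k\right) - 6\right) + 4\right) = -6 + \left(0 \left(\left(q^{2} + 0\right) - 6\right) + 4\right) = -6 + \left(0 \left(q^{2} - 6\right) + 4\right) = -6 + \left(0 \left(-6 + q^{2}\right) + 4\right) = -6 + \left(0 + 4\right) = -6 + 4 = -2$)
$\frac{11856 + S{\left(-118,-7 \right)}}{46401 + L} = \frac{11856 - 2}{46401 - 36798} = \frac{11854}{9603}$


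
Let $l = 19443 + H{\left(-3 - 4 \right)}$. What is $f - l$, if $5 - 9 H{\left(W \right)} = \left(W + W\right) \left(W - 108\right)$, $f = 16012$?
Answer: $- \frac{9758}{3} \approx -3252.7$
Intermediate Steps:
$H{\left(W \right)} = \frac{5}{9} - \frac{2 W \left(-108 + W\right)}{9}$ ($H{\left(W \right)} = \frac{5}{9} - \frac{\left(W + W\right) \left(W - 108\right)}{9} = \frac{5}{9} - \frac{2 W \left(-108 + W\right)}{9}$)
$l = \frac{57794}{3}$ ($l = 19443 + \left(\frac{5}{9} + 24 \left(-3 - 4\right) - \frac{2 \left(-3 - 4\right)^{2}}{9}\right) = 19443 + \left(\frac{5}{9} + 24 \left(-7\right) - \frac{2 \left(-7\right)^{2}}{9}\right) = 19443 - \frac{535}{3} = \frac{57794}{3} \approx 19265.0$)
$f - l = 16012 - \frac{57794}{3} = - \frac{9758}{3}$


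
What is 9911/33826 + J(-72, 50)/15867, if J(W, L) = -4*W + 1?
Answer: 167033551/536717142 ≈ 0.31121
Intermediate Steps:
J(W, L) = 1 - 4*W
9911/33826 + J(-72, 50)/15867 = 9911/33826 + (1 - 4*(-72))/15867 = 9911*(1/33826) + (1 + 288)*(1/15867) = 9911/33826 + 289*(1/15867) = 9911/33826 + 289/15867 = 167033551/536717142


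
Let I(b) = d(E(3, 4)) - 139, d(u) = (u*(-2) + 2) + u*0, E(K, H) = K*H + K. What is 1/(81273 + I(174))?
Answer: 1/81106 ≈ 1.2330e-5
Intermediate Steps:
E(K, H) = K + H*K (E(K, H) = H*K + K = K + H*K)
d(u) = 2 - 2*u (d(u) = (-2*u + 2) + 0 = (2 - 2*u) + 0 = 2 - 2*u)
I(b) = -167 (I(b) = (2 - 6*(1 + 4)) - 139 = (2 - 6*5) - 139 = (2 - 2*15) - 139 = (2 - 30) - 139 = -28 - 139 = -167)
1/(81273 + I(174)) = 1/(81273 - 167) = 1/81106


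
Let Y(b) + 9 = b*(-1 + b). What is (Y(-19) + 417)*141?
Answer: 111108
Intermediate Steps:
Y(b) = -9 + b*(-1 + b)
(Y(-19) + 417)*141 = ((-9 + (-19)² - 1*(-19)) + 417)*141 = ((-9 + 361 + 19) + 417)*141 = (371 + 417)*141 = 788*141 = 111108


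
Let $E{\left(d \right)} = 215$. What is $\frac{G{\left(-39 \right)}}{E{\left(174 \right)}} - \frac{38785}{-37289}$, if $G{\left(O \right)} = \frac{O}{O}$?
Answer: $\frac{8376064}{8017135} \approx 1.0448$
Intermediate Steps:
$G{\left(O \right)} = 1$
$\frac{G{\left(-39 \right)}}{E{\left(174 \right)}} - \frac{38785}{-37289} = 1 \cdot \frac{1}{215} - \frac{38785}{-37289} = 1 \cdot \frac{1}{215} - - \frac{38785}{37289} = \frac{1}{215} + \frac{38785}{37289} = \frac{8376064}{8017135}$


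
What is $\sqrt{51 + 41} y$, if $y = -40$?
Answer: $- 80 \sqrt{23} \approx -383.67$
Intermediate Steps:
$\sqrt{51 + 41} y = \sqrt{51 + 41} \left(-40\right) = \sqrt{92} \left(-40\right) = 2 \sqrt{23} \left(-40\right) = - 80 \sqrt{23}$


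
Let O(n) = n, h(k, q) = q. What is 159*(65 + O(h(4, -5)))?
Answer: 9540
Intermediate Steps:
159*(65 + O(h(4, -5))) = 159*(65 - 5) = 159*60 = 9540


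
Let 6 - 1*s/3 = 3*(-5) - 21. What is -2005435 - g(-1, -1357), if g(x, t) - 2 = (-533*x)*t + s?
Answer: -1282282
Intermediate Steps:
s = 126 (s = 18 - 3*(3*(-5) - 21) = 18 - 3*(-15 - 21) = 18 - 3*(-36) = 18 + 108 = 126)
g(x, t) = 128 - 533*t*x (g(x, t) = 2 + ((-533*x)*t + 126) = 2 + (-533*t*x + 126) = 2 + (126 - 533*t*x) = 128 - 533*t*x)
-2005435 - g(-1, -1357) = -2005435 - (128 - 533*(-1357)*(-1)) = -2005435 - (128 - 723281) = -2005435 - 1*(-723153) = -2005435 + 723153 = -1282282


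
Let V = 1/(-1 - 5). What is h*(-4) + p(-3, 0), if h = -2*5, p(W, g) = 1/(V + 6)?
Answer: 1406/35 ≈ 40.171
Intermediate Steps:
V = -⅙ (V = 1/(-6) = -⅙ ≈ -0.16667)
p(W, g) = 6/35 (p(W, g) = 1/(-⅙ + 6) = 1/(35/6) = 6/35)
h = -10
h*(-4) + p(-3, 0) = -10*(-4) + 6/35 = 40 + 6/35 = 1406/35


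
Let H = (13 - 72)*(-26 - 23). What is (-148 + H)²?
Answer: 7524049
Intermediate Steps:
H = 2891 (H = -59*(-49) = 2891)
(-148 + H)² = (-148 + 2891)² = 2743² = 7524049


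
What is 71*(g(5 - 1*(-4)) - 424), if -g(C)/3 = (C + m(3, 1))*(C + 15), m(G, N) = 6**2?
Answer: -260144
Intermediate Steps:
m(G, N) = 36
g(C) = -3*(15 + C)*(36 + C) (g(C) = -3*(C + 36)*(C + 15) = -3*(36 + C)*(15 + C) = -3*(15 + C)*(36 + C))
71*(g(5 - 1*(-4)) - 424) = 71*((-1620 - 153*(5 - 1*(-4)) - 3*(5 - 1*(-4))**2) - 424) = 71*((-1620 - 153*(5 + 4) - 3*(5 + 4)**2) - 424) = 71*((-1620 - 153*9 - 3*9**2) - 424) = 71*((-1620 - 1377 - 3*81) - 424) = 71*((-1620 - 1377 - 243) - 424) = 71*(-3240 - 424) = 71*(-3664) = -260144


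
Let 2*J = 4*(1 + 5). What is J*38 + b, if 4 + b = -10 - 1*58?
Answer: 384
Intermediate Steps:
J = 12 (J = (4*(1 + 5))/2 = (4*6)/2 = (½)*24 = 12)
b = -72 (b = -4 + (-10 - 1*58) = -4 + (-10 - 58) = -4 - 68 = -72)
J*38 + b = 12*38 - 72 = 456 - 72 = 384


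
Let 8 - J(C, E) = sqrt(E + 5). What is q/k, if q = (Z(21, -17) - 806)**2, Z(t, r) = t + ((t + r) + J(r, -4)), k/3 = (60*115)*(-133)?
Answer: -16641/76475 ≈ -0.21760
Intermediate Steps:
J(C, E) = 8 - sqrt(5 + E) (J(C, E) = 8 - sqrt(E + 5) = 8 - sqrt(5 + E))
k = -2753100 (k = 3*((60*115)*(-133)) = 3*(6900*(-133)) = 3*(-917700) = -2753100)
Z(t, r) = 7 + r + 2*t (Z(t, r) = t + ((t + r) + (8 - sqrt(5 - 4))) = t + ((r + t) + (8 - sqrt(1))) = t + ((r + t) + (8 - 1*1)) = t + ((r + t) + (8 - 1)) = t + ((r + t) + 7) = t + (7 + r + t) = 7 + r + 2*t)
q = 599076 (q = ((7 - 17 + 2*21) - 806)**2 = ((7 - 17 + 42) - 806)**2 = (32 - 806)**2 = (-774)**2 = 599076)
q/k = 599076/(-2753100) = 599076*(-1/2753100) = -16641/76475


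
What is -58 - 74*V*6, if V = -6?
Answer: 2606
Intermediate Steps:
-58 - 74*V*6 = -58 - (-444)*6 = -58 - 74*(-36) = -58 + 2664 = 2606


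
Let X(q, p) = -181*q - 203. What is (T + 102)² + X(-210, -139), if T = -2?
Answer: 47807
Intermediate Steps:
X(q, p) = -203 - 181*q
(T + 102)² + X(-210, -139) = (-2 + 102)² + (-203 - 181*(-210)) = 100² + (-203 + 38010) = 10000 + 37807 = 47807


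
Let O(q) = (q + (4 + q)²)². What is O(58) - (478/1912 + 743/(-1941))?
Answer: 118211590487/7764 ≈ 1.5226e+7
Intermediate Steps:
O(58) - (478/1912 + 743/(-1941)) = (58 + (4 + 58)²)² - (478/1912 + 743/(-1941)) = (58 + 62²)² - (478*(1/1912) + 743*(-1/1941)) = (58 + 3844)² - (¼ - 743/1941) = 3902² - 1*(-1031/7764) = 15225604 + 1031/7764 = 118211590487/7764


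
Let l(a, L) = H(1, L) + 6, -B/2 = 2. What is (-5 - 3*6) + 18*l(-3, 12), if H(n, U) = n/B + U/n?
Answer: 593/2 ≈ 296.50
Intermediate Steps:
B = -4 (B = -2*2 = -4)
H(n, U) = -n/4 + U/n (H(n, U) = n/(-4) + U/n = n*(-¼) + U/n = -n/4 + U/n)
l(a, L) = 23/4 + L (l(a, L) = (-¼*1 + L/1) + 6 = (-¼ + L*1) + 6 = (-¼ + L) + 6 = 23/4 + L)
(-5 - 3*6) + 18*l(-3, 12) = (-5 - 3*6) + 18*(23/4 + 12) = (-5 - 18) + 18*(71/4) = -23 + 639/2 = 593/2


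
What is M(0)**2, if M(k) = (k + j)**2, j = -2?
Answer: 16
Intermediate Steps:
M(k) = (-2 + k)**2 (M(k) = (k - 2)**2 = (-2 + k)**2)
M(0)**2 = ((-2 + 0)**2)**2 = ((-2)**2)**2 = 4**2 = 16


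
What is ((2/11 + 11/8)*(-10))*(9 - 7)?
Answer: -685/22 ≈ -31.136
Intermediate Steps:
((2/11 + 11/8)*(-10))*(9 - 7) = ((2*(1/11) + 11*(⅛))*(-10))*2 = ((2/11 + 11/8)*(-10))*2 = ((137/88)*(-10))*2 = -685/44*2 = -685/22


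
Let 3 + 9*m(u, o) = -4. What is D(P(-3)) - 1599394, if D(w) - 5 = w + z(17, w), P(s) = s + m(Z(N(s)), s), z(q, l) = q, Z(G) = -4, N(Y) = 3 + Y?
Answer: -14394382/9 ≈ -1.5994e+6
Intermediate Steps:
m(u, o) = -7/9 (m(u, o) = -⅓ + (⅑)*(-4) = -⅓ - 4/9 = -7/9)
P(s) = -7/9 + s (P(s) = s - 7/9 = -7/9 + s)
D(w) = 22 + w (D(w) = 5 + (w + 17) = 5 + (17 + w) = 22 + w)
D(P(-3)) - 1599394 = (22 + (-7/9 - 3)) - 1599394 = (22 - 34/9) - 1599394 = 164/9 - 1599394 = -14394382/9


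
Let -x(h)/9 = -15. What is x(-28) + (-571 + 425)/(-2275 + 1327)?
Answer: 64063/474 ≈ 135.15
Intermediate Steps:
x(h) = 135 (x(h) = -9*(-15) = 135)
x(-28) + (-571 + 425)/(-2275 + 1327) = 135 + (-571 + 425)/(-2275 + 1327) = 135 - 146/(-948) = 135 - 146*(-1/948) = 135 + 73/474 = 64063/474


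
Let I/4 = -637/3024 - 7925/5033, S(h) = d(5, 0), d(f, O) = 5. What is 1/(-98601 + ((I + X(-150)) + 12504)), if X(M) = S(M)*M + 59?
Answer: -543564/47178714035 ≈ -1.1521e-5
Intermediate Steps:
S(h) = 5
I = -3881603/543564 (I = 4*(-637/3024 - 7925/5033) = 4*(-637*1/3024 - 7925*1/5033) = 4*(-91/432 - 7925/5033) = 4*(-3881603/2174256) = -3881603/543564 ≈ -7.1410)
X(M) = 59 + 5*M (X(M) = 5*M + 59 = 59 + 5*M)
1/(-98601 + ((I + X(-150)) + 12504)) = 1/(-98601 + ((-3881603/543564 + (59 + 5*(-150))) + 12504)) = 1/(-98601 + ((-3881603/543564 + (59 - 750)) + 12504)) = 1/(-98601 + ((-3881603/543564 - 691) + 12504)) = 1/(-98601 + (-379484327/543564 + 12504)) = 1/(-98601 + 6417239929/543564) = 1/(-47178714035/543564) = -543564/47178714035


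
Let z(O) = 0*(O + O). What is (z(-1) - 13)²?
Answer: 169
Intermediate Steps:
z(O) = 0 (z(O) = 0*(2*O) = 0)
(z(-1) - 13)² = (0 - 13)² = (-13)² = 169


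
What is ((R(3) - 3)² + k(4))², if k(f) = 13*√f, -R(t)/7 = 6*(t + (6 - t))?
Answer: 4231632601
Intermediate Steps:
R(t) = -252 (R(t) = -42*(t + (6 - t)) = -42*6 = -7*36 = -252)
((R(3) - 3)² + k(4))² = ((-252 - 3)² + 13*√4)² = ((-255)² + 13*2)² = (65025 + 26)² = 65051² = 4231632601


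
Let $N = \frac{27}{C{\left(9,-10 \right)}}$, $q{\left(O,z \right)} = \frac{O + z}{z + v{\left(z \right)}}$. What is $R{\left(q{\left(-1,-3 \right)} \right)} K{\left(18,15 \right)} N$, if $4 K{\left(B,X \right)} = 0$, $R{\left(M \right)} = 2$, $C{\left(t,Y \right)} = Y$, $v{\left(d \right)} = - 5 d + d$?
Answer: $0$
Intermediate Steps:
$v{\left(d \right)} = - 4 d$
$q{\left(O,z \right)} = - \frac{O + z}{3 z}$ ($q{\left(O,z \right)} = \frac{O + z}{z - 4 z} = \frac{O + z}{\left(-3\right) z} = \left(O + z\right) \left(- \frac{1}{3 z}\right) = - \frac{O + z}{3 z}$)
$N = - \frac{27}{10}$ ($N = \frac{27}{-10} = 27 \left(- \frac{1}{10}\right) = - \frac{27}{10} \approx -2.7$)
$K{\left(B,X \right)} = 0$ ($K{\left(B,X \right)} = \frac{1}{4} \cdot 0 = 0$)
$R{\left(q{\left(-1,-3 \right)} \right)} K{\left(18,15 \right)} N = 2 \cdot 0 \left(- \frac{27}{10}\right) = 0 \left(- \frac{27}{10}\right) = 0$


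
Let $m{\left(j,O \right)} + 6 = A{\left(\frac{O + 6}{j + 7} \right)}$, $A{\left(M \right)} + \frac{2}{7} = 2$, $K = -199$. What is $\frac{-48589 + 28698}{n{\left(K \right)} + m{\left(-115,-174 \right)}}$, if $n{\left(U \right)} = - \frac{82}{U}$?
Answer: $\frac{27708163}{5396} \approx 5134.9$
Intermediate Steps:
$A{\left(M \right)} = \frac{12}{7}$ ($A{\left(M \right)} = - \frac{2}{7} + 2 = \frac{12}{7}$)
$m{\left(j,O \right)} = - \frac{30}{7}$ ($m{\left(j,O \right)} = -6 + \frac{12}{7} = - \frac{30}{7}$)
$\frac{-48589 + 28698}{n{\left(K \right)} + m{\left(-115,-174 \right)}} = \frac{-48589 + 28698}{- \frac{82}{-199} - \frac{30}{7}} = - \frac{19891}{\left(-82\right) \left(- \frac{1}{199}\right) - \frac{30}{7}} = - \frac{19891}{\frac{82}{199} - \frac{30}{7}} = - \frac{19891}{- \frac{5396}{1393}} = \left(-19891\right) \left(- \frac{1393}{5396}\right) = \frac{27708163}{5396}$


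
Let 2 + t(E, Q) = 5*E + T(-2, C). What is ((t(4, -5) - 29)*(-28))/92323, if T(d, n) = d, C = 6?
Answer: 52/13189 ≈ 0.0039427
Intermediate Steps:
t(E, Q) = -4 + 5*E (t(E, Q) = -2 + (5*E - 2) = -2 + (-2 + 5*E) = -4 + 5*E)
((t(4, -5) - 29)*(-28))/92323 = (((-4 + 5*4) - 29)*(-28))/92323 = (((-4 + 20) - 29)*(-28))*(1/92323) = ((16 - 29)*(-28))*(1/92323) = -13*(-28)*(1/92323) = 364*(1/92323) = 52/13189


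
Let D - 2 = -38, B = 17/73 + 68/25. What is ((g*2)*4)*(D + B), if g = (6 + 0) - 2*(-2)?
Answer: -964976/365 ≈ -2643.8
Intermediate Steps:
g = 10 (g = 6 + 4 = 10)
B = 5389/1825 (B = 17*(1/73) + 68*(1/25) = 17/73 + 68/25 = 5389/1825 ≈ 2.9529)
D = -36 (D = 2 - 38 = -36)
((g*2)*4)*(D + B) = ((10*2)*4)*(-36 + 5389/1825) = (20*4)*(-60311/1825) = 80*(-60311/1825) = -964976/365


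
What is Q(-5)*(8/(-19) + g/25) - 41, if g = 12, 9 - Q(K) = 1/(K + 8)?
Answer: -57697/1425 ≈ -40.489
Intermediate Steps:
Q(K) = 9 - 1/(8 + K) (Q(K) = 9 - 1/(K + 8) = 9 - 1/(8 + K))
Q(-5)*(8/(-19) + g/25) - 41 = ((71 + 9*(-5))/(8 - 5))*(8/(-19) + 12/25) - 41 = ((71 - 45)/3)*(8*(-1/19) + 12*(1/25)) - 41 = ((⅓)*26)*(-8/19 + 12/25) - 41 = (26/3)*(28/475) - 41 = 728/1425 - 41 = -57697/1425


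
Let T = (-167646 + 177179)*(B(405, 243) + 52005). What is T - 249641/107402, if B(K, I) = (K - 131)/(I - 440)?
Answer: 10489183214506849/21158194 ≈ 4.9575e+8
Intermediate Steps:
B(K, I) = (-131 + K)/(-440 + I)
T = 97662829963/197 (T = (-167646 + 177179)*((-131 + 405)/(-440 + 243) + 52005) = 9533*(274/(-197) + 52005) = 9533*(-1/197*274 + 52005) = 9533*(-274/197 + 52005) = 9533*(10244711/197) = 97662829963/197 ≈ 4.9575e+8)
T - 249641/107402 = 97662829963/197 - 249641/107402 = 10489183214506849/21158194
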